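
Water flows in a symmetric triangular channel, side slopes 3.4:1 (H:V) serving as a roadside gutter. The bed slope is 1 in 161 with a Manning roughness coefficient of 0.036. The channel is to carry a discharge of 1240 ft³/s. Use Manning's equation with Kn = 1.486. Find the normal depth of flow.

y_n = 7.05 ft

Manning's equation rearranged: A R^(2/3) = nQ / (1.486·√S) = 0.036 × 1240 / (1.486 × √0.006211) = 381.2.
Trying y = 6.34 ft: A R^(2/3) = 286.9 — short.
Trying y = 7.05 ft: A R^(2/3) = 380.7 — close enough.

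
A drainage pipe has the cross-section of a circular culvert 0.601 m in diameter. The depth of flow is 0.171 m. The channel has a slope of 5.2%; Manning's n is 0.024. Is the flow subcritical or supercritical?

supercritical

For a circular section of diameter D = 0.601 m at depth y = 0.171 m, the central angle is θ = 2 arccos(1 − 2y/D) = 2.251 rad. Then A = (D²/8)(θ − sin θ) = 0.06649 m² and P = Dθ/2 = 0.6763 m.
Hydraulic radius R = A/P = 0.06649/0.6763 = 0.09832 m.
V = (1/n) R^(2/3) √S = (1/0.024) × 0.09832^(2/3) × √0.052 = 2.024 m/s. Hydraulic depth D_h = A/T = 0.06649/0.5423 = 0.1226 m.
Froude number Fr = V/√(g·D_h) = 2.024/√(9.81×0.1226) = 1.85, which is greater than 1, so the flow is supercritical.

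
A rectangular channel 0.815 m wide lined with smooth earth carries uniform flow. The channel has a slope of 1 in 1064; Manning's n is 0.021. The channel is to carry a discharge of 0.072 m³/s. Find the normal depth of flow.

Manning's equation rearranged: A R^(2/3) = nQ / (1·√S) = 0.021 × 0.072 / (√0.0009398) = 0.04932.
Try y = 0.261 m: A R^(2/3) = 0.06246 — high.
Try y = 0.221 m: A R^(2/3) = 0.04932 — close enough.

y_n = 0.221 m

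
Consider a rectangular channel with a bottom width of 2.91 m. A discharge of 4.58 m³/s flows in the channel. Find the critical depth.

For a rectangular channel, critical depth y_c = (q²/g)^(1/3) where q = Q/b = 4.58/2.91 = 1.574 m²/s.
So y_c = (1.574²/9.81)^(1/3) = 0.632 m.

y_c = 0.632 m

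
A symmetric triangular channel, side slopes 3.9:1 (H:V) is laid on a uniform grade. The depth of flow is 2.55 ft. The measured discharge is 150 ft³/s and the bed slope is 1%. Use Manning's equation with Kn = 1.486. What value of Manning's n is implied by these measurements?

For a triangular section with side slope z = 3.9: A = zy² = 3.9×2.55² = 25.36 ft²; P = 2y√(1+z²) = 2×2.55×4.026 = 20.53 ft.
Hydraulic radius R = A/P = 25.36/20.53 = 1.235 ft.
Rearranging Manning's equation: n = (1.486/Q) A R^(2/3) S^(1/2) = (1.486/150) × 25.36 × 1.235^(2/3) × √0.01 = 0.0289.

n = 0.0289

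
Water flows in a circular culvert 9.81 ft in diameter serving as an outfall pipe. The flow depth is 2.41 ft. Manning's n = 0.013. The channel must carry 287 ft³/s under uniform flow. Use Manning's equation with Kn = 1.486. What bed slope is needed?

S = 0.0191

For a circular section of diameter D = 9.81 ft at depth y = 2.41 ft, the central angle is θ = 2 arccos(1 − 2y/D) = 2.074 rad. Then A = (D²/8)(θ − sin θ) = 14.42 ft² and P = Dθ/2 = 10.17 ft.
Hydraulic radius R = A/P = 14.42/10.17 = 1.417 ft.
From Manning's equation, S = [nQ / (1.486 A R^(2/3))]² = [0.013 × 287 / (1.486 × 14.42 × 1.417^(2/3))]² = 0.0191.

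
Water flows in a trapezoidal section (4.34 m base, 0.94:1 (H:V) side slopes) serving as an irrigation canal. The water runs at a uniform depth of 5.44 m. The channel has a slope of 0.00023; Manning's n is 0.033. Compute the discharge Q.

Q = 45.5 m³/s

With bottom width b = 4.34 m and side slope z = 0.94: A = (b + zy)y = (4.34 + 0.94×5.44)×5.44 = 51.43 m²; P = b + 2y√(1+z²) = 4.34 + 2×5.44×1.372 = 19.27 m.
Hydraulic radius R = A/P = 51.43/19.27 = 2.668 m.
Manning's equation: Q = (1/n) A R^(2/3) S^(1/2) = (1/0.033) × 51.43 × 2.668^(2/3) × 0.00023^(1/2) = 45.5 m³/s.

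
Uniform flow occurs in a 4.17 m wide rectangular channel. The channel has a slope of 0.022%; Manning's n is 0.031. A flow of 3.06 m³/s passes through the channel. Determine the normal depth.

y_n = 1.63 m

Manning's equation rearranged: A R^(2/3) = nQ / (1·√S) = 0.031 × 3.06 / (√0.00022) = 6.395.
Try y = 1.45 m: A R^(2/3) = 5.448 — low.
Try y = 2.03 m: A R^(2/3) = 8.626 — high.
Try y = 1.63 m: A R^(2/3) = 6.405 — close enough.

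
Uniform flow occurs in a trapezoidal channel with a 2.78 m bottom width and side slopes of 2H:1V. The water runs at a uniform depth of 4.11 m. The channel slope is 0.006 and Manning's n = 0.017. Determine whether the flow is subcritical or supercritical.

With bottom width b = 2.78 m and side slope z = 2: A = (b + zy)y = (2.78 + 2×4.11)×4.11 = 45.21 m²; P = b + 2y√(1+z²) = 2.78 + 2×4.11×2.236 = 21.16 m.
Hydraulic radius R = A/P = 45.21/21.16 = 2.137 m.
V = (1/n) R^(2/3) √S = (1/0.017) × 2.137^(2/3) × √0.006 = 7.558 m/s. Hydraulic depth D_h = A/T = 45.21/19.22 = 2.352 m.
Froude number Fr = V/√(g·D_h) = 7.558/√(9.81×2.352) = 1.57, which is greater than 1, so the flow is supercritical.

supercritical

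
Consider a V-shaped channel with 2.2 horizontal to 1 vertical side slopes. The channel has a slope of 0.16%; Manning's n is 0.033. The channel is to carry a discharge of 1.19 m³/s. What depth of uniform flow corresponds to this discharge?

y_n = 0.9 m

Manning's equation rearranged: A R^(2/3) = nQ / (1·√S) = 0.033 × 1.19 / (√0.0016) = 0.9818.
Try y = 0.625 m: A R^(2/3) = 0.3717 — low.
Try y = 0.9 m: A R^(2/3) = 0.9829 — ≈ 0.9818.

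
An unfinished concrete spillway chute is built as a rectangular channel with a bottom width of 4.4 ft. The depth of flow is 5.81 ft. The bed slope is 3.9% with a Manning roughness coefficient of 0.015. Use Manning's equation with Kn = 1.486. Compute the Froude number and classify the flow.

supercritical

Flow area A = b·y = 4.4 × 5.81 = 25.56 ft². Wetted perimeter P = b + 2y = 4.4 + 2×5.81 = 16.02 ft.
Hydraulic radius R = A/P = 25.56/16.02 = 1.596 ft.
V = (1.486/n) R^(2/3) √S = (1.486/0.015) × 1.596^(2/3) × √0.039 = 26.72 ft/s. Hydraulic depth D_h = A/T = 25.56/4.4 = 5.81 ft.
Froude number Fr = V/√(g·D_h) = 26.72/√(32.2×5.81) = 1.95, which is greater than 1, so the flow is supercritical.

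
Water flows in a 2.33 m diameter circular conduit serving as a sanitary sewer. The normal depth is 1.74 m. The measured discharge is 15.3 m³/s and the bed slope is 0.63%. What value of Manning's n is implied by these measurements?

For a circular section of diameter D = 2.33 m at depth y = 1.74 m, the central angle is θ = 2 arccos(1 − 2y/D) = 4.174 rad. Then A = (D²/8)(θ − sin θ) = 3.415 m² and P = Dθ/2 = 4.863 m.
Hydraulic radius R = A/P = 3.415/4.863 = 0.7023 m.
Rearranging Manning's equation: n = (1/Q) A R^(2/3) S^(1/2) = (1/15.3) × 3.415 × 0.7023^(2/3) × √0.0063 = 0.014.

n = 0.014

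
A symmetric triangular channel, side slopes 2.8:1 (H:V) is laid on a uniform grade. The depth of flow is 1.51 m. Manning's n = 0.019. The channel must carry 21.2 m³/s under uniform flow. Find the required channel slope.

For a triangular section with side slope z = 2.8: A = zy² = 2.8×1.51² = 6.384 m²; P = 2y√(1+z²) = 2×1.51×2.973 = 8.979 m.
Hydraulic radius R = A/P = 6.384/8.979 = 0.711 m.
From Manning's equation, S = [nQ / (1 A R^(2/3))]² = [0.019 × 21.2 / (1 × 6.384 × 0.711^(2/3))]² = 0.00627.

S = 0.00627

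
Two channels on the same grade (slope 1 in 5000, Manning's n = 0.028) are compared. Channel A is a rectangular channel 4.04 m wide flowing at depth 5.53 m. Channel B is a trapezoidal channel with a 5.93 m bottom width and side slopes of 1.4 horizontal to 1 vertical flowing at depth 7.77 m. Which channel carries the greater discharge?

channel B

Channel A: Flow area A = b·y = 4.04 × 5.53 = 22.34 m². Wetted perimeter P = b + 2y = 4.04 + 2×5.53 = 15.1 m. Hydraulic radius R = A/P = 22.34/15.1 = 1.48 m. Q_A = (1/0.028)·22.34·1.48^(2/3)·√0.0002 = 14.65 m³/s.
Channel B: With bottom width b = 5.93 m and side slope z = 1.4: A = (b + zy)y = (5.93 + 1.4×7.77)×7.77 = 130.6 m²; P = b + 2y√(1+z²) = 5.93 + 2×7.77×1.72 = 32.67 m. Hydraulic radius R = A/P = 130.6/32.67 = 3.998 m. Q_B = (1/0.028)·130.6·3.998^(2/3)·√0.0002 = 166.2 m³/s.
Q_A = 14.65 m³/s vs Q_B = 166.2 m³/s, so channel B carries more.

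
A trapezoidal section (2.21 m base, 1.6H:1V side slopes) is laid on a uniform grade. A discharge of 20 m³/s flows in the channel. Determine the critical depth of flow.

At critical depth, Q² T / (g A³) = 1, i.e. A³/T = Q²/g = 20²/9.81 = 40.77.
Try y = 1.76 m: A³/T = 88.26 — over.
Try y = 1.21 m: A³/T = 20.76 — short.
Try y = 1.44 m: A³/T = 40.28 — close enough.

y_c = 1.44 m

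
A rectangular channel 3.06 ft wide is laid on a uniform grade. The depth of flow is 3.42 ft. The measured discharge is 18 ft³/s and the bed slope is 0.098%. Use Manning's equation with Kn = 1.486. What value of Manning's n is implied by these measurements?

n = 0.0281

Flow area A = b·y = 3.06 × 3.42 = 10.47 ft². Wetted perimeter P = b + 2y = 3.06 + 2×3.42 = 9.9 ft.
Hydraulic radius R = A/P = 10.47/9.9 = 1.057 ft.
Rearranging Manning's equation: n = (1.486/Q) A R^(2/3) S^(1/2) = (1.486/18) × 10.47 × 1.057^(2/3) × √0.00098 = 0.0281.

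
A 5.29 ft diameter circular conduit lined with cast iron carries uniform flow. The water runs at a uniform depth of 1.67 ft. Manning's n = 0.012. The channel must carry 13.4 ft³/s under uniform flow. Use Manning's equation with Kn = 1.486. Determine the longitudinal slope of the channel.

For a circular section of diameter D = 5.29 ft at depth y = 1.67 ft, the central angle is θ = 2 arccos(1 − 2y/D) = 2.387 rad. Then A = (D²/8)(θ − sin θ) = 5.951 ft² and P = Dθ/2 = 6.312 ft.
Hydraulic radius R = A/P = 5.951/6.312 = 0.9427 ft.
From Manning's equation, S = [nQ / (1.486 A R^(2/3))]² = [0.012 × 13.4 / (1.486 × 5.951 × 0.9427^(2/3))]² = 0.000358.

S = 0.000358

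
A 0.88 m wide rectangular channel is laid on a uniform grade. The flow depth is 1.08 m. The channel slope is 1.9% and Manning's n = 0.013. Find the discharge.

Flow area A = b·y = 0.88 × 1.08 = 0.9504 m². Wetted perimeter P = b + 2y = 0.88 + 2×1.08 = 3.04 m.
Hydraulic radius R = A/P = 0.9504/3.04 = 0.3126 m.
Manning's equation: Q = (1/n) A R^(2/3) S^(1/2) = (1/0.013) × 0.9504 × 0.3126^(2/3) × 0.019^(1/2) = 4.64 m³/s.

Q = 4.64 m³/s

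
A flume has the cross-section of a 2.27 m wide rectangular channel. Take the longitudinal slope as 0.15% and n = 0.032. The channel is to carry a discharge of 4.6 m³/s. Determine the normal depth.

Manning's equation rearranged: A R^(2/3) = nQ / (1·√S) = 0.032 × 4.6 / (√0.0015) = 3.801.
At y = 2.33 m: A R^(2/3) = 4.417 — high.
At y = 1.65 m: A R^(2/3) = 2.875 — low.
At y = 2.06 m: A R^(2/3) = 3.797 — ≈ 3.801.

y_n = 2.06 m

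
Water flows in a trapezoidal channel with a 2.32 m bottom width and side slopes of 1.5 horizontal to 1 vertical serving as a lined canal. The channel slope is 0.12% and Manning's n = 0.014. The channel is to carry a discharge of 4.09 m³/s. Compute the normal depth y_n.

Manning's equation rearranged: A R^(2/3) = nQ / (1·√S) = 0.014 × 4.09 / (√0.0012) = 1.653.
Trying y = 0.887 m: A R^(2/3) = 2.27 — high.
Trying y = 0.666 m: A R^(2/3) = 1.333 — low.
Trying y = 0.749 m: A R^(2/3) = 1.654 — close enough.

y_n = 0.749 m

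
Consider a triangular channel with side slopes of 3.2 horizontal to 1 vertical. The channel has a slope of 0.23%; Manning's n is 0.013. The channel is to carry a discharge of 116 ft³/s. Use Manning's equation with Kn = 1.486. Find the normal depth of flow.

y_n = 2.44 ft

Manning's equation rearranged: A R^(2/3) = nQ / (1.486·√S) = 0.013 × 116 / (1.486 × √0.0023) = 21.16.
Try y = 1.93 ft: A R^(2/3) = 11.28 — low.
Try y = 3.05 ft: A R^(2/3) = 38.23 — high.
Try y = 2.44 ft: A R^(2/3) = 21.09 — ≈ 21.16.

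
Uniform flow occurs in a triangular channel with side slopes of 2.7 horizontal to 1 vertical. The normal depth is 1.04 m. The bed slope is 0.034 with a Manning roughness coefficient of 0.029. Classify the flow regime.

supercritical

For a triangular section with side slope z = 2.7: A = zy² = 2.7×1.04² = 2.92 m²; P = 2y√(1+z²) = 2×1.04×2.879 = 5.989 m.
Hydraulic radius R = A/P = 2.92/5.989 = 0.4876 m.
V = (1/n) R^(2/3) √S = (1/0.029) × 0.4876^(2/3) × √0.034 = 3.939 m/s. Hydraulic depth D_h = A/T = 2.92/5.616 = 0.52 m.
Froude number Fr = V/√(g·D_h) = 3.939/√(9.81×0.52) = 1.74, which is greater than 1, so the flow is supercritical.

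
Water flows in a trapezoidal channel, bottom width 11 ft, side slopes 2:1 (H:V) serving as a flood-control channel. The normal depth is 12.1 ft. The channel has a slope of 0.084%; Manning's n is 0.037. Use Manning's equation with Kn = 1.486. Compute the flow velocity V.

With bottom width b = 11 ft and side slope z = 2: A = (b + zy)y = (11 + 2×12.1)×12.1 = 425.9 ft²; P = b + 2y√(1+z²) = 11 + 2×12.1×2.236 = 65.11 ft.
Hydraulic radius R = A/P = 425.9/65.11 = 6.541 ft.
From Manning's equation, V = (1.486/n) R^(2/3) S^(1/2) = (1.486/0.037) × 6.541^(2/3) × 0.00084^(1/2) = 4.07 ft/s.

V = 4.07 ft/s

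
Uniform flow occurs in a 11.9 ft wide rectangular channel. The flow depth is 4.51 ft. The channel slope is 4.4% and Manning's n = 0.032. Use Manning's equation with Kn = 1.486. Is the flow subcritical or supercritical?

Flow area A = b·y = 11.9 × 4.51 = 53.67 ft². Wetted perimeter P = b + 2y = 11.9 + 2×4.51 = 20.92 ft.
Hydraulic radius R = A/P = 53.67/20.92 = 2.565 ft.
V = (1.486/n) R^(2/3) √S = (1.486/0.032) × 2.565^(2/3) × √0.044 = 18.25 ft/s. Hydraulic depth D_h = A/T = 53.67/11.9 = 4.51 ft.
Froude number Fr = V/√(g·D_h) = 18.25/√(32.2×4.51) = 1.51, which is greater than 1, so the flow is supercritical.

supercritical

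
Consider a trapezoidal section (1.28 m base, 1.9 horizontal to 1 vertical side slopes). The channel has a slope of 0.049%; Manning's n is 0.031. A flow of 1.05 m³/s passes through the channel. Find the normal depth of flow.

Manning's equation rearranged: A R^(2/3) = nQ / (1·√S) = 0.031 × 1.05 / (√0.00049) = 1.47.
Trying y = 0.977 m: A R^(2/3) = 2.081 — too large.
Trying y = 0.736 m: A R^(2/3) = 1.147 — too small.
Trying y = 0.829 m: A R^(2/3) = 1.469 — matches.

y_n = 0.829 m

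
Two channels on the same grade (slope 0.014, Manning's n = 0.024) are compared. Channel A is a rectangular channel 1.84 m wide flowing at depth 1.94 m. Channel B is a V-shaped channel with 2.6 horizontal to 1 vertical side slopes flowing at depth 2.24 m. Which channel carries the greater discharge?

channel B

Channel A: Flow area A = b·y = 1.84 × 1.94 = 3.57 m². Wetted perimeter P = b + 2y = 1.84 + 2×1.94 = 5.72 m. Hydraulic radius R = A/P = 3.57/5.72 = 0.6241 m. Q_A = (1/0.024)·3.57·0.6241^(2/3)·√0.014 = 12.85 m³/s.
Channel B: For a triangular section with side slope z = 2.6: A = zy² = 2.6×2.24² = 13.05 m²; P = 2y√(1+z²) = 2×2.24×2.786 = 12.48 m. Hydraulic radius R = A/P = 13.05/12.48 = 1.045 m. Q_B = (1/0.024)·13.05·1.045^(2/3)·√0.014 = 66.25 m³/s.
Q_A = 12.85 m³/s vs Q_B = 66.25 m³/s, so channel B carries more.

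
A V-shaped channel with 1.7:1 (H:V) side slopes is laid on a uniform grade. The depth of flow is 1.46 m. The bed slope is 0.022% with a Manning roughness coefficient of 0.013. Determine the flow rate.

For a triangular section with side slope z = 1.7: A = zy² = 1.7×1.46² = 3.624 m²; P = 2y√(1+z²) = 2×1.46×1.972 = 5.759 m.
Hydraulic radius R = A/P = 3.624/5.759 = 0.6292 m.
Manning's equation: Q = (1/n) A R^(2/3) S^(1/2) = (1/0.013) × 3.624 × 0.6292^(2/3) × 0.00022^(1/2) = 3.04 m³/s.

Q = 3.04 m³/s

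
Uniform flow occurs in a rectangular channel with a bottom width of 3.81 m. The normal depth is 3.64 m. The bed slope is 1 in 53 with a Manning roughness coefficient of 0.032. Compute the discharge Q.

Flow area A = b·y = 3.81 × 3.64 = 13.87 m². Wetted perimeter P = b + 2y = 3.81 + 2×3.64 = 11.09 m.
Hydraulic radius R = A/P = 13.87/11.09 = 1.251 m.
Manning's equation: Q = (1/n) A R^(2/3) S^(1/2) = (1/0.032) × 13.87 × 1.251^(2/3) × 0.01887^(1/2) = 69.1 m³/s.

Q = 69.1 m³/s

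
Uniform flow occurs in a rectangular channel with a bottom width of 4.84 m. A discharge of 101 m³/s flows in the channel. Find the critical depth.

y_c = 3.54 m

For a rectangular channel, critical depth y_c = (q²/g)^(1/3) where q = Q/b = 101/4.84 = 20.87 m²/s.
So y_c = (20.87²/9.81)^(1/3) = 3.54 m.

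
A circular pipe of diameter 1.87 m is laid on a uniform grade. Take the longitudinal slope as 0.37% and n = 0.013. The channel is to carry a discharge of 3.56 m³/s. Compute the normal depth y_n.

Manning's equation rearranged: A R^(2/3) = nQ / (1·√S) = 0.013 × 3.56 / (√0.0037) = 0.7608.
At y = 0.702 m: A R^(2/3) = 0.4959 — too small.
At y = 0.891 m: A R^(2/3) = 0.7616 — close enough.

y_n = 0.891 m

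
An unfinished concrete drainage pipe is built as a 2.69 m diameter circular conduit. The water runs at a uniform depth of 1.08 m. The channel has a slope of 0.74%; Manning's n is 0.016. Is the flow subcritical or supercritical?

supercritical

For a circular section of diameter D = 2.69 m at depth y = 1.08 m, the central angle is θ = 2 arccos(1 − 2y/D) = 2.745 rad. Then A = (D²/8)(θ − sin θ) = 2.133 m² and P = Dθ/2 = 3.692 m.
Hydraulic radius R = A/P = 2.133/3.692 = 0.5779 m.
V = (1/n) R^(2/3) √S = (1/0.016) × 0.5779^(2/3) × √0.0074 = 3.73 m/s. Hydraulic depth D_h = A/T = 2.133/2.637 = 0.8089 m.
Froude number Fr = V/√(g·D_h) = 3.73/√(9.81×0.8089) = 1.32, which is greater than 1, so the flow is supercritical.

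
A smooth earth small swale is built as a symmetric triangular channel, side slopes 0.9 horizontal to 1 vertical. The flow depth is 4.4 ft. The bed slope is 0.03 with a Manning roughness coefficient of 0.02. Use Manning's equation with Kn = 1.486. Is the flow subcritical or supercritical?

For a triangular section with side slope z = 0.9: A = zy² = 0.9×4.4² = 17.42 ft²; P = 2y√(1+z²) = 2×4.4×1.345 = 11.84 ft.
Hydraulic radius R = A/P = 17.42/11.84 = 1.472 ft.
V = (1.486/n) R^(2/3) √S = (1.486/0.02) × 1.472^(2/3) × √0.03 = 16.65 ft/s. Hydraulic depth D_h = A/T = 17.42/7.92 = 2.2 ft.
Froude number Fr = V/√(g·D_h) = 16.65/√(32.2×2.2) = 1.98, which is greater than 1, so the flow is supercritical.

supercritical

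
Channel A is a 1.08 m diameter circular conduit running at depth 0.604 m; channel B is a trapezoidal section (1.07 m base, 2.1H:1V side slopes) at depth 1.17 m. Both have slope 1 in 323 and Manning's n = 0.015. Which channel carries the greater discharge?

Channel A: For a circular section of diameter D = 1.08 m at depth y = 0.604 m, the central angle is θ = 2 arccos(1 − 2y/D) = 3.379 rad. Then A = (D²/8)(θ − sin θ) = 0.527 m² and P = Dθ/2 = 1.825 m. Hydraulic radius R = A/P = 0.527/1.825 = 0.2888 m. Q_A = (1/0.015)·0.527·0.2888^(2/3)·√0.003096 = 0.8541 m³/s.
Channel B: With bottom width b = 1.07 m and side slope z = 2.1: A = (b + zy)y = (1.07 + 2.1×1.17)×1.17 = 4.127 m²; P = b + 2y√(1+z²) = 1.07 + 2×1.17×2.326 = 6.513 m. Hydraulic radius R = A/P = 4.127/6.513 = 0.6336 m. Q_B = (1/0.015)·4.127·0.6336^(2/3)·√0.003096 = 11.29 m³/s.
Q_A = 0.8541 m³/s vs Q_B = 11.29 m³/s, so channel B carries more.

channel B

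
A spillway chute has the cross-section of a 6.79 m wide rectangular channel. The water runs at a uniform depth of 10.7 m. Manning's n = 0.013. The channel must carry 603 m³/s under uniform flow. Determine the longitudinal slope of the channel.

S = 0.00329

Flow area A = b·y = 6.79 × 10.7 = 72.65 m². Wetted perimeter P = b + 2y = 6.79 + 2×10.7 = 28.19 m.
Hydraulic radius R = A/P = 72.65/28.19 = 2.577 m.
From Manning's equation, S = [nQ / (1 A R^(2/3))]² = [0.013 × 603 / (1 × 72.65 × 2.577^(2/3))]² = 0.00329.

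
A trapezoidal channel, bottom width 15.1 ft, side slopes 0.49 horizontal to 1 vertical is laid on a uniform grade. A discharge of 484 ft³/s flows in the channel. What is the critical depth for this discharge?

At critical depth, Q² T / (g A³) = 1, i.e. A³/T = Q²/g = 484²/32.2 = 7275.
At y = 3.46 ft: A³/T = 10610 — high.
At y = 2.32 ft: A³/T = 3077 — low.
At y = 3.06 ft: A³/T = 7241 — matches.

y_c = 3.06 ft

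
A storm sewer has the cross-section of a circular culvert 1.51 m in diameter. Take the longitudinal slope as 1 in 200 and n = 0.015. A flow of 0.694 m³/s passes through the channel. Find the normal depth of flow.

Manning's equation rearranged: A R^(2/3) = nQ / (1·√S) = 0.015 × 0.694 / (√0.005) = 0.1472.
At y = 0.498 m: A R^(2/3) = 0.2197 — high.
At y = 0.333 m: A R^(2/3) = 0.09976 — low.
At y = 0.405 m: A R^(2/3) = 0.1472 — close enough.

y_n = 0.405 m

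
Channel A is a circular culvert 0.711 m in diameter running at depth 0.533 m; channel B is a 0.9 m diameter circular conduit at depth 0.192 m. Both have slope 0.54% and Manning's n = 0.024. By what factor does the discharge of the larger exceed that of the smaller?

Channel A: For a circular section of diameter D = 0.711 m at depth y = 0.533 m, the central angle is θ = 2 arccos(1 − 2y/D) = 4.187 rad. Then A = (D²/8)(θ − sin θ) = 0.3193 m² and P = Dθ/2 = 1.489 m. Hydraulic radius R = A/P = 0.3193/1.489 = 0.2145 m. Q_A = (1/0.024)·0.3193·0.2145^(2/3)·√0.0054 = 0.3503 m³/s.
Channel B: For a circular section of diameter D = 0.9 m at depth y = 0.192 m, the central angle is θ = 2 arccos(1 − 2y/D) = 1.92 rad. Then A = (D²/8)(θ − sin θ) = 0.09932 m² and P = Dθ/2 = 0.8642 m. Hydraulic radius R = A/P = 0.09932/0.8642 = 0.1149 m. Q_B = (1/0.024)·0.09932·0.1149^(2/3)·√0.0054 = 0.07189 m³/s.
The larger discharge is 0.3503 m³/s and the smaller is 0.07189 m³/s; the ratio is 4.87.

4.87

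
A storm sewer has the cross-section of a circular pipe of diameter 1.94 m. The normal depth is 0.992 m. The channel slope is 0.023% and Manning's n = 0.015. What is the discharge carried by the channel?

For a circular section of diameter D = 1.94 m at depth y = 0.992 m, the central angle is θ = 2 arccos(1 − 2y/D) = 3.187 rad. Then A = (D²/8)(θ − sin θ) = 1.521 m² and P = Dθ/2 = 3.091 m.
Hydraulic radius R = A/P = 1.521/3.091 = 0.4919 m.
Manning's equation: Q = (1/n) A R^(2/3) S^(1/2) = (1/0.015) × 1.521 × 0.4919^(2/3) × 0.00023^(1/2) = 0.958 m³/s.

Q = 0.958 m³/s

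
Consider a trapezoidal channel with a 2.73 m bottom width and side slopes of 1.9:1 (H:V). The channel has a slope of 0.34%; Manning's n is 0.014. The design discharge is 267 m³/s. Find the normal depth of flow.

Manning's equation rearranged: A R^(2/3) = nQ / (1·√S) = 0.014 × 267 / (√0.0034) = 64.11.
At y = 2.83 m: A R^(2/3) = 30.62 — low.
At y = 3.92 m: A R^(2/3) = 64.16 — matches.

y_n = 3.92 m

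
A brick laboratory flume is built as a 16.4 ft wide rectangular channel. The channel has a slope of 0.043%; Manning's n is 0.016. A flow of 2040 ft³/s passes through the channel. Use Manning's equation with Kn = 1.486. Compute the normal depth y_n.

Manning's equation rearranged: A R^(2/3) = nQ / (1.486·√S) = 0.016 × 2040 / (1.486 × √0.00043) = 1059.
Trying y = 14.5 ft: A R^(2/3) = 717.2 — low.
Trying y = 22.6 ft: A R^(2/3) = 1226 — high.
Trying y = 20 ft: A R^(2/3) = 1061 — matches.

y_n = 20 ft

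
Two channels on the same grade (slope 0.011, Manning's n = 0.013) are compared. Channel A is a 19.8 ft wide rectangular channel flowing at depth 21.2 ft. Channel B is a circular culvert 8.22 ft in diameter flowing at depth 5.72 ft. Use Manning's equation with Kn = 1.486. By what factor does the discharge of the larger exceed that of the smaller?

Channel A: Flow area A = b·y = 19.8 × 21.2 = 419.8 ft². Wetted perimeter P = b + 2y = 19.8 + 2×21.2 = 62.2 ft. Hydraulic radius R = A/P = 419.8/62.2 = 6.749 ft. Q_A = (1.486/0.013)·419.8·6.749^(2/3)·√0.011 = 17970 ft³/s.
Channel B: For a circular section of diameter D = 8.22 ft at depth y = 5.72 ft, the central angle is θ = 2 arccos(1 − 2y/D) = 3.947 rad. Then A = (D²/8)(θ − sin θ) = 39.42 ft² and P = Dθ/2 = 16.22 ft. Hydraulic radius R = A/P = 39.42/16.22 = 2.43 ft. Q_B = (1.486/0.013)·39.42·2.43^(2/3)·√0.011 = 854.3 ft³/s.
The larger discharge is 17970 ft³/s and the smaller is 854.3 ft³/s; the ratio is 21.

21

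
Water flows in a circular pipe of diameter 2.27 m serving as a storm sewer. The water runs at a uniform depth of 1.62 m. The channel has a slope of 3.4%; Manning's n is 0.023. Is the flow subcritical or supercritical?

For a circular section of diameter D = 2.27 m at depth y = 1.62 m, the central angle is θ = 2 arccos(1 − 2y/D) = 4.025 rad. Then A = (D²/8)(θ − sin θ) = 3.09 m² and P = Dθ/2 = 4.568 m.
Hydraulic radius R = A/P = 3.09/4.568 = 0.6765 m.
V = (1/n) R^(2/3) √S = (1/0.023) × 0.6765^(2/3) × √0.034 = 6.178 m/s. Hydraulic depth D_h = A/T = 3.09/2.052 = 1.506 m.
Froude number Fr = V/√(g·D_h) = 6.178/√(9.81×1.506) = 1.61, which is greater than 1, so the flow is supercritical.

supercritical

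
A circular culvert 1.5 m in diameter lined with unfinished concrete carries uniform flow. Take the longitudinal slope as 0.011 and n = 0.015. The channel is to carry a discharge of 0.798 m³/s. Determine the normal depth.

Manning's equation rearranged: A R^(2/3) = nQ / (1·√S) = 0.015 × 0.798 / (√0.011) = 0.1141.
Trying y = 0.255 m: A R^(2/3) = 0.05779 — low.
Trying y = 0.45 m: A R^(2/3) = 0.18 — high.
Trying y = 0.357 m: A R^(2/3) = 0.1142 — ≈ 0.1141.

y_n = 0.357 m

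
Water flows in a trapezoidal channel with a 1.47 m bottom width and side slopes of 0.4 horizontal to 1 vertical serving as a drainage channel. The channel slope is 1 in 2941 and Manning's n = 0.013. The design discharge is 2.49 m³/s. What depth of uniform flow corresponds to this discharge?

Manning's equation rearranged: A R^(2/3) = nQ / (1·√S) = 0.013 × 2.49 / (√0.00034) = 1.755.
At y = 1.1 m: A R^(2/3) = 1.406 — low.
At y = 1.39 m: A R^(2/3) = 2.071 — high.
At y = 1.26 m: A R^(2/3) = 1.758 — close enough.

y_n = 1.26 m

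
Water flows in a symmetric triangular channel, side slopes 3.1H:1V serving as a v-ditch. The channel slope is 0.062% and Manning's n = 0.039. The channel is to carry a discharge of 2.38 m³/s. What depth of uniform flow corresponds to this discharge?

y_n = 1.29 m

Manning's equation rearranged: A R^(2/3) = nQ / (1·√S) = 0.039 × 2.38 / (√0.00062) = 3.728.
Try y = 1.07 m: A R^(2/3) = 2.263 — short.
Try y = 1.42 m: A R^(2/3) = 4.813 — over.
Try y = 1.29 m: A R^(2/3) = 3.726 — close enough.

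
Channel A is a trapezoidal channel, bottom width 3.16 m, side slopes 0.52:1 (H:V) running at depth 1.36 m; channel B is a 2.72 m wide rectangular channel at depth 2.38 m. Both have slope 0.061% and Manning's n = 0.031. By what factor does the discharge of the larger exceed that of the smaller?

1.25

Channel A: With bottom width b = 3.16 m and side slope z = 0.52: A = (b + zy)y = (3.16 + 0.52×1.36)×1.36 = 5.259 m²; P = b + 2y√(1+z²) = 3.16 + 2×1.36×1.127 = 6.226 m. Hydraulic radius R = A/P = 5.259/6.226 = 0.8448 m. Q_A = (1/0.031)·5.259·0.8448^(2/3)·√0.00061 = 3.745 m³/s.
Channel B: Flow area A = b·y = 2.72 × 2.38 = 6.474 m². Wetted perimeter P = b + 2y = 2.72 + 2×2.38 = 7.48 m. Hydraulic radius R = A/P = 6.474/7.48 = 0.8655 m. Q_B = (1/0.031)·6.474·0.8655^(2/3)·√0.00061 = 4.684 m³/s.
The larger discharge is 4.684 m³/s and the smaller is 3.745 m³/s; the ratio is 1.25.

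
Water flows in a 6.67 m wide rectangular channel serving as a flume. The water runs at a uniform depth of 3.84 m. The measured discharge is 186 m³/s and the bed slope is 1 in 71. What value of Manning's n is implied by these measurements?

Flow area A = b·y = 6.67 × 3.84 = 25.61 m². Wetted perimeter P = b + 2y = 6.67 + 2×3.84 = 14.35 m.
Hydraulic radius R = A/P = 25.61/14.35 = 1.785 m.
Rearranging Manning's equation: n = (1/Q) A R^(2/3) S^(1/2) = (1/186) × 25.61 × 1.785^(2/3) × √0.01408 = 0.024.

n = 0.024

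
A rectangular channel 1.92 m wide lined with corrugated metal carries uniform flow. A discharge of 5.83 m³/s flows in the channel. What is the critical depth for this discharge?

For a rectangular channel, critical depth y_c = (q²/g)^(1/3) where q = Q/b = 5.83/1.92 = 3.036 m²/s.
So y_c = (3.036²/9.81)^(1/3) = 0.98 m.

y_c = 0.98 m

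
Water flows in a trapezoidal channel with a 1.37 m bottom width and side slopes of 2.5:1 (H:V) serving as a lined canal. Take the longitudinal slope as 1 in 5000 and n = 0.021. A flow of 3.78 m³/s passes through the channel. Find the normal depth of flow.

Manning's equation rearranged: A R^(2/3) = nQ / (1·√S) = 0.021 × 3.78 / (√0.0002) = 5.613.
At y = 0.984 m: A R^(2/3) = 2.576 — low.
At y = 1.55 m: A R^(2/3) = 7.218 — high.
At y = 1.39 m: A R^(2/3) = 5.611 — ≈ 5.613.

y_n = 1.39 m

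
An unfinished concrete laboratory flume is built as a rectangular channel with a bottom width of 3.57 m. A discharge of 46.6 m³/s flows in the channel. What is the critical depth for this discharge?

For a rectangular channel, critical depth y_c = (q²/g)^(1/3) where q = Q/b = 46.6/3.57 = 13.05 m²/s.
So y_c = (13.05²/9.81)^(1/3) = 2.59 m.

y_c = 2.59 m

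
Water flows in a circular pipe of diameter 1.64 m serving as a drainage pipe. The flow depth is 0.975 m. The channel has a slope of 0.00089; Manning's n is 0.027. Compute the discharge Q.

Q = 0.853 m³/s

For a circular section of diameter D = 1.64 m at depth y = 0.975 m, the central angle is θ = 2 arccos(1 − 2y/D) = 3.522 rad. Then A = (D²/8)(θ − sin θ) = 1.309 m² and P = Dθ/2 = 2.888 m.
Hydraulic radius R = A/P = 1.309/2.888 = 0.4532 m.
Manning's equation: Q = (1/n) A R^(2/3) S^(1/2) = (1/0.027) × 1.309 × 0.4532^(2/3) × 0.00089^(1/2) = 0.853 m³/s.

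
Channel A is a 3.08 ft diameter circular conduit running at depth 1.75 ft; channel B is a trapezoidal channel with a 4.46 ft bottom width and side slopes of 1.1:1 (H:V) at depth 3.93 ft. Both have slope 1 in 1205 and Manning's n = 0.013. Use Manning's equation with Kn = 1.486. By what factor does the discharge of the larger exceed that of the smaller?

14.8

Channel A: For a circular section of diameter D = 3.08 ft at depth y = 1.75 ft, the central angle is θ = 2 arccos(1 − 2y/D) = 3.415 rad. Then A = (D²/8)(θ − sin θ) = 4.37 ft² and P = Dθ/2 = 5.259 ft. Hydraulic radius R = A/P = 4.37/5.259 = 0.8309 ft. Q_A = (1.486/0.013)·4.37·0.8309^(2/3)·√0.0008299 = 12.72 ft³/s.
Channel B: With bottom width b = 4.46 ft and side slope z = 1.1: A = (b + zy)y = (4.46 + 1.1×3.93)×3.93 = 34.52 ft²; P = b + 2y√(1+z²) = 4.46 + 2×3.93×1.487 = 16.14 ft. Hydraulic radius R = A/P = 34.52/16.14 = 2.138 ft. Q_B = (1.486/0.013)·34.52·2.138^(2/3)·√0.0008299 = 188.6 ft³/s.
The larger discharge is 188.6 ft³/s and the smaller is 12.72 ft³/s; the ratio is 14.8.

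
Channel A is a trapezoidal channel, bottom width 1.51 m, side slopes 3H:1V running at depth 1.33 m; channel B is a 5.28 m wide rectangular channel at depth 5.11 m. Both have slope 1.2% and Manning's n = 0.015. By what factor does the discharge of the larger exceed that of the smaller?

Channel A: With bottom width b = 1.51 m and side slope z = 3: A = (b + zy)y = (1.51 + 3×1.33)×1.33 = 7.315 m²; P = b + 2y√(1+z²) = 1.51 + 2×1.33×3.162 = 9.922 m. Hydraulic radius R = A/P = 7.315/9.922 = 0.7373 m. Q_A = (1/0.015)·7.315·0.7373^(2/3)·√0.012 = 43.6 m³/s.
Channel B: Flow area A = b·y = 5.28 × 5.11 = 26.98 m². Wetted perimeter P = b + 2y = 5.28 + 2×5.11 = 15.5 m. Hydraulic radius R = A/P = 26.98/15.5 = 1.741 m. Q_B = (1/0.015)·26.98·1.741^(2/3)·√0.012 = 285.1 m³/s.
The larger discharge is 285.1 m³/s and the smaller is 43.6 m³/s; the ratio is 6.54.

6.54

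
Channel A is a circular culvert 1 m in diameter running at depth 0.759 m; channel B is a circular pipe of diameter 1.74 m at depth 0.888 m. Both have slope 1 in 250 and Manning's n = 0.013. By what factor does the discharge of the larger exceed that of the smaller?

2.45

Channel A: For a circular section of diameter D = 1 m at depth y = 0.759 m, the central angle is θ = 2 arccos(1 − 2y/D) = 4.231 rad. Then A = (D²/8)(θ − sin θ) = 0.6396 m² and P = Dθ/2 = 2.115 m. Hydraulic radius R = A/P = 0.6396/2.115 = 0.3024 m. Q_A = (1/0.013)·0.6396·0.3024^(2/3)·√0.004 = 1.402 m³/s.
Channel B: For a circular section of diameter D = 1.74 m at depth y = 0.888 m, the central angle is θ = 2 arccos(1 − 2y/D) = 3.183 rad. Then A = (D²/8)(θ − sin θ) = 1.22 m² and P = Dθ/2 = 2.769 m. Hydraulic radius R = A/P = 1.22/2.769 = 0.4407 m. Q_B = (1/0.013)·1.22·0.4407^(2/3)·√0.004 = 3.438 m³/s.
The larger discharge is 3.438 m³/s and the smaller is 1.402 m³/s; the ratio is 2.45.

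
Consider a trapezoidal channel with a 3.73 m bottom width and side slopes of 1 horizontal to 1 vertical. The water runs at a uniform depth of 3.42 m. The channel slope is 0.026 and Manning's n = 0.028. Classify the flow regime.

supercritical

With bottom width b = 3.73 m and side slope z = 1: A = (b + zy)y = (3.73 + 1×3.42)×3.42 = 24.45 m²; P = b + 2y√(1+z²) = 3.73 + 2×3.42×1.414 = 13.4 m.
Hydraulic radius R = A/P = 24.45/13.4 = 1.824 m.
V = (1/n) R^(2/3) √S = (1/0.028) × 1.824^(2/3) × √0.026 = 8.598 m/s. Hydraulic depth D_h = A/T = 24.45/10.57 = 2.313 m.
Froude number Fr = V/√(g·D_h) = 8.598/√(9.81×2.313) = 1.8, which is greater than 1, so the flow is supercritical.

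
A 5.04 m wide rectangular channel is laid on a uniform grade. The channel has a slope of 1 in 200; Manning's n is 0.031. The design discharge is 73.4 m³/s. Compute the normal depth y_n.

y_n = 4.61 m

Manning's equation rearranged: A R^(2/3) = nQ / (1·√S) = 0.031 × 73.4 / (√0.005) = 32.18.
Trying y = 3.14 m: A R^(2/3) = 19.79 — short.
Trying y = 5.17 m: A R^(2/3) = 37.03 — over.
Trying y = 4.61 m: A R^(2/3) = 32.17 — ≈ 32.18.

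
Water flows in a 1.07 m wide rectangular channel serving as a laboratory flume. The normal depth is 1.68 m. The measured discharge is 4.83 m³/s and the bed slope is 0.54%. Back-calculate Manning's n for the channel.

n = 0.015

Flow area A = b·y = 1.07 × 1.68 = 1.798 m². Wetted perimeter P = b + 2y = 1.07 + 2×1.68 = 4.43 m.
Hydraulic radius R = A/P = 1.798/4.43 = 0.4058 m.
Rearranging Manning's equation: n = (1/Q) A R^(2/3) S^(1/2) = (1/4.83) × 1.798 × 0.4058^(2/3) × √0.0054 = 0.015.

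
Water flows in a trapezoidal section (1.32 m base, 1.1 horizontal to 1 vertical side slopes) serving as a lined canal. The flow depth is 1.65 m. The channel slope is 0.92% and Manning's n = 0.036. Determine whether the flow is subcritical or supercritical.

subcritical

With bottom width b = 1.32 m and side slope z = 1.1: A = (b + zy)y = (1.32 + 1.1×1.65)×1.65 = 5.173 m²; P = b + 2y√(1+z²) = 1.32 + 2×1.65×1.487 = 6.226 m.
Hydraulic radius R = A/P = 5.173/6.226 = 0.8309 m.
V = (1/n) R^(2/3) √S = (1/0.036) × 0.8309^(2/3) × √0.0092 = 2.355 m/s. Hydraulic depth D_h = A/T = 5.173/4.95 = 1.045 m.
Froude number Fr = V/√(g·D_h) = 2.355/√(9.81×1.045) = 0.735, which is less than 1, so the flow is subcritical.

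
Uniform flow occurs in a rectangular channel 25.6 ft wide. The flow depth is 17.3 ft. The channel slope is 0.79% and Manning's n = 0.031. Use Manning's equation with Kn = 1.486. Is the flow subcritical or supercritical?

subcritical

Flow area A = b·y = 25.6 × 17.3 = 442.9 ft². Wetted perimeter P = b + 2y = 25.6 + 2×17.3 = 60.2 ft.
Hydraulic radius R = A/P = 442.9/60.2 = 7.357 ft.
V = (1.486/n) R^(2/3) √S = (1.486/0.031) × 7.357^(2/3) × √0.0079 = 16.12 ft/s. Hydraulic depth D_h = A/T = 442.9/25.6 = 17.3 ft.
Froude number Fr = V/√(g·D_h) = 16.12/√(32.2×17.3) = 0.683, which is less than 1, so the flow is subcritical.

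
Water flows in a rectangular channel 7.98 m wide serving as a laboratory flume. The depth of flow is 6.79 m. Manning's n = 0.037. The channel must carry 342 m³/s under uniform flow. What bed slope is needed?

Flow area A = b·y = 7.98 × 6.79 = 54.18 m². Wetted perimeter P = b + 2y = 7.98 + 2×6.79 = 21.56 m.
Hydraulic radius R = A/P = 54.18/21.56 = 2.513 m.
From Manning's equation, S = [nQ / (1 A R^(2/3))]² = [0.037 × 342 / (1 × 54.18 × 2.513^(2/3))]² = 0.016.

S = 0.016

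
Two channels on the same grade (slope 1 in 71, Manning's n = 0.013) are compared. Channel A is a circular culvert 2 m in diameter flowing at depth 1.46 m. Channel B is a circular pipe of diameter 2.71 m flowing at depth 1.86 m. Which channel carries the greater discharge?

channel B

Channel A: For a circular section of diameter D = 2 m at depth y = 1.46 m, the central angle is θ = 2 arccos(1 − 2y/D) = 4.098 rad. Then A = (D²/8)(θ − sin θ) = 2.457 m² and P = Dθ/2 = 4.098 m. Hydraulic radius R = A/P = 2.457/4.098 = 0.5997 m. Q_A = (1/0.013)·2.457·0.5997^(2/3)·√0.01408 = 15.95 m³/s.
Channel B: For a circular section of diameter D = 2.71 m at depth y = 1.86 m, the central angle is θ = 2 arccos(1 − 2y/D) = 3.905 rad. Then A = (D²/8)(θ − sin θ) = 4.22 m² and P = Dθ/2 = 5.292 m. Hydraulic radius R = A/P = 4.22/5.292 = 0.7975 m. Q_B = (1/0.013)·4.22·0.7975^(2/3)·√0.01408 = 33.13 m³/s.
Q_A = 15.95 m³/s vs Q_B = 33.13 m³/s, so channel B carries more.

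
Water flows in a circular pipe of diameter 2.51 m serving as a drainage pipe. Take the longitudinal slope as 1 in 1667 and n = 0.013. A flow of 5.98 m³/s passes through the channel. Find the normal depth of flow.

y_n = 1.82 m

Manning's equation rearranged: A R^(2/3) = nQ / (1·√S) = 0.013 × 5.98 / (√0.0005999) = 3.174.
Trying y = 1.25 m: A R^(2/3) = 1.801 — short.
Trying y = 1.82 m: A R^(2/3) = 3.176 — matches.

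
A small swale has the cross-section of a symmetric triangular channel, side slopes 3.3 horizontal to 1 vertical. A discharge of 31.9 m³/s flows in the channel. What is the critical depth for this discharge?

At critical depth, Q² T / (g A³) = 1, i.e. A³/T = Q²/g = 31.9²/9.81 = 103.7.
At y = 2.14 m: A³/T = 244.4 — over.
At y = 1.35 m: A³/T = 24.42 — short.
At y = 1.8 m: A³/T = 102.9 — matches.

y_c = 1.8 m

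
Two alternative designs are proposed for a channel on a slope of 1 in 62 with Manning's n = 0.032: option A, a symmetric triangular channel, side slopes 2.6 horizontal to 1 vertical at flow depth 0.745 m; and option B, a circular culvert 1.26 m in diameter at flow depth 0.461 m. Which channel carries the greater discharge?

channel A

Channel A: For a triangular section with side slope z = 2.6: A = zy² = 2.6×0.745² = 1.443 m²; P = 2y√(1+z²) = 2×0.745×2.786 = 4.151 m. Hydraulic radius R = A/P = 1.443/4.151 = 0.3477 m. Q_A = (1/0.032)·1.443·0.3477^(2/3)·√0.01613 = 2.832 m³/s.
Channel B: For a circular section of diameter D = 1.26 m at depth y = 0.461 m, the central angle is θ = 2 arccos(1 − 2y/D) = 2.598 rad. Then A = (D²/8)(θ − sin θ) = 0.4131 m² and P = Dθ/2 = 1.637 m. Hydraulic radius R = A/P = 0.4131/1.637 = 0.2523 m. Q_B = (1/0.032)·0.4131·0.2523^(2/3)·√0.01613 = 0.6547 m³/s.
Q_A = 2.832 m³/s vs Q_B = 0.6547 m³/s, so channel A carries more.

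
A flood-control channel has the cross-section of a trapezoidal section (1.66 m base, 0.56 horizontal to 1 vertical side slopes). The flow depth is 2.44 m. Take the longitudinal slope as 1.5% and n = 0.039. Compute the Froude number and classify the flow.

subcritical

With bottom width b = 1.66 m and side slope z = 0.56: A = (b + zy)y = (1.66 + 0.56×2.44)×2.44 = 7.384 m²; P = b + 2y√(1+z²) = 1.66 + 2×2.44×1.146 = 7.253 m.
Hydraulic radius R = A/P = 7.384/7.253 = 1.018 m.
V = (1/n) R^(2/3) √S = (1/0.039) × 1.018^(2/3) × √0.015 = 3.178 m/s. Hydraulic depth D_h = A/T = 7.384/4.393 = 1.681 m.
Froude number Fr = V/√(g·D_h) = 3.178/√(9.81×1.681) = 0.783, which is less than 1, so the flow is subcritical.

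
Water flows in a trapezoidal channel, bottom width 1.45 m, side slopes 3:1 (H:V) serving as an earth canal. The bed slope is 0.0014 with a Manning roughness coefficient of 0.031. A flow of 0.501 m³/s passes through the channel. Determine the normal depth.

Manning's equation rearranged: A R^(2/3) = nQ / (1·√S) = 0.031 × 0.501 / (√0.0014) = 0.4151.
At y = 0.494 m: A R^(2/3) = 0.6729 — too large.
At y = 0.389 m: A R^(2/3) = 0.4151 — matches.

y_n = 0.389 m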